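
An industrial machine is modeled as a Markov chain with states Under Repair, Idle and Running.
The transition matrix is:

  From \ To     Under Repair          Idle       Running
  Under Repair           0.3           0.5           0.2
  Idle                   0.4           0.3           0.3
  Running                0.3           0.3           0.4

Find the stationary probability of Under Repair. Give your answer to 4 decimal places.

0.3367

Let the stationary distribution be π with π = πP and π_1 + π_2 + π_3 = 1.
π_1 = 0.3·π_1 + 0.4·π_2 + 0.3·π_3
π_2 = 0.5·π_1 + 0.3·π_2 + 0.3·π_3
Solving with the normalization constraint gives π = (0.3367, 0.3673, 0.2959).
So the stationary probability of Under Repair is 0.3367.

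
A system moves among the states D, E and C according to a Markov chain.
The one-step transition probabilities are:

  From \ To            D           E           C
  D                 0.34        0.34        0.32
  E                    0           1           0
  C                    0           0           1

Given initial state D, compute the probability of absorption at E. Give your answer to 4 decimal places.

Let h(s) be the probability of absorption at E starting from transient state s. Then h(E) = 1 and h(C) = 0. By first-step analysis:
h(D) = 0.34·h(D) + 0.34·1 + 0.32·0
Solving: h(D) = 0.5152.
Starting from D, the probability is 0.5152.

0.5152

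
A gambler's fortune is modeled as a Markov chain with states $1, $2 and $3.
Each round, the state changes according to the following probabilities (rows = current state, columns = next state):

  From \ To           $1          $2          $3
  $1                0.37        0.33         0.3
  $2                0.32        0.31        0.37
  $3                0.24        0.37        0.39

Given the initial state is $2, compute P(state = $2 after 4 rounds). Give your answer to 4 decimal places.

Propagate the distribution vector 4 rounds from $2.
After 0 rounds: (0.0000, 1.0000, 0.0000)
After 1 round: (0.3200, 0.3100, 0.3700)
After 2 rounds: (0.3064, 0.3386, 0.3550)
After 3 rounds: (0.3069, 0.3374, 0.3557)
After 4 rounds: (0.3069, 0.3375, 0.3556)
P(in $2 after 4 rounds) = 0.3375

0.3375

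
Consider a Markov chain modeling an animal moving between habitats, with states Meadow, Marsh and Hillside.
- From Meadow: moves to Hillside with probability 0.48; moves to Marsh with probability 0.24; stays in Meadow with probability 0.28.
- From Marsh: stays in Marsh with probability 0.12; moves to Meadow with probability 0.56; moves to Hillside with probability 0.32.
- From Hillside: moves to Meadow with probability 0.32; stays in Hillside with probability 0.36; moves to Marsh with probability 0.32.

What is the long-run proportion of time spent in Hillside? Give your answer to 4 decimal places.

Let the stationary distribution be π with π = πP and π_1 + π_2 + π_3 = 1.
π_1 = 0.28·π_1 + 0.56·π_2 + 0.32·π_3
π_2 = 0.24·π_1 + 0.12·π_2 + 0.32·π_3
Solving with the normalization constraint gives π = (0.3636, 0.2424, 0.3939).
So the stationary probability of Hillside is 0.3939.

0.3939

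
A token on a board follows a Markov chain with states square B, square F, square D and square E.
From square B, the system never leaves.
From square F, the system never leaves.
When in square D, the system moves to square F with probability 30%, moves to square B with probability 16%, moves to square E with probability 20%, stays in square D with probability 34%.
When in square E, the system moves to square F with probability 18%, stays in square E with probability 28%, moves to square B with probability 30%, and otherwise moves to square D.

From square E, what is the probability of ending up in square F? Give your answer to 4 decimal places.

Let h(s) be the probability of absorption at square F starting from transient state s. Then h(square F) = 1 and h(square B) = 0. By first-step analysis:
h(square D) = 0.16·0 + 0.3·1 + 0.34·h(square D) + 0.2·h(square E)
h(square E) = 0.3·0 + 0.18·1 + 0.24·h(square D) + 0.28·h(square E)
Solving: h(square D) = 0.5899, h(square E) = 0.4466.
Starting from square E, the probability is 0.4466.

0.4466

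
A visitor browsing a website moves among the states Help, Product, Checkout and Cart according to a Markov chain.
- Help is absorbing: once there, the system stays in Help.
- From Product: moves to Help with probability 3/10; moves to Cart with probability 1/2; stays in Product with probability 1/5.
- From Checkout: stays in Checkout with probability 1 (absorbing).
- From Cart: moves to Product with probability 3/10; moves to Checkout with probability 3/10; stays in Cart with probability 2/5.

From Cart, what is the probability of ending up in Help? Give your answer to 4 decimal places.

Let h(s) be the probability of absorption at Help starting from transient state s. Then h(Help) = 1 and h(Checkout) = 0. By first-step analysis:
h(Product) = 0.3·1 + 0.2·h(Product) + 0.5·h(Cart)
h(Cart) = 0.3·h(Product) + 0.3·0 + 0.4·h(Cart)
Solving: h(Product) = 0.5455, h(Cart) = 0.2727.
Starting from Cart, the probability is 0.2727.

0.2727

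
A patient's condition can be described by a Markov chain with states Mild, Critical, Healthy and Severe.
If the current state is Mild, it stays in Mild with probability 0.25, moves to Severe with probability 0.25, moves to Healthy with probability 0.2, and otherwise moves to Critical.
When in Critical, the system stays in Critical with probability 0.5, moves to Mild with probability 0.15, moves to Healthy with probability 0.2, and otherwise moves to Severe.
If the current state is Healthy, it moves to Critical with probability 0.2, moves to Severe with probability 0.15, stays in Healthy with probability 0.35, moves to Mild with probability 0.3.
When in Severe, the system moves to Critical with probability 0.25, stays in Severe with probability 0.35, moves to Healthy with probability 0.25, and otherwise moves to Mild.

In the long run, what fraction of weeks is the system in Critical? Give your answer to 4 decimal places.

0.3307

Let the stationary distribution be π with π = πP and π_1 + π_2 + π_3 + π_4 = 1.
π_1 = 0.25·π_1 + 0.15·π_2 + 0.3·π_3 + 0.15·π_4
π_2 = 0.3·π_1 + 0.5·π_2 + 0.2·π_3 + 0.25·π_4
π_3 = 0.2·π_1 + 0.2·π_2 + 0.35·π_3 + 0.25·π_4
Solving with the normalization constraint gives π = (0.2080, 0.3307, 0.2479, 0.2135).
So the stationary probability of Critical is 0.3307.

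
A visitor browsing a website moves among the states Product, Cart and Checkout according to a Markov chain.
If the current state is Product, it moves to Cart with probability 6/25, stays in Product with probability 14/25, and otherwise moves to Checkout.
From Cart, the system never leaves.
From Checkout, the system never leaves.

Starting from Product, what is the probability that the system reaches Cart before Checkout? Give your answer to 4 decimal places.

0.5455

Let h(s) be the probability of absorption at Cart starting from transient state s. Then h(Cart) = 1 and h(Checkout) = 0. By first-step analysis:
h(Product) = 0.56·h(Product) + 0.24·1 + 0.2·0
Solving: h(Product) = 0.5455.
Starting from Product, the probability is 0.5455.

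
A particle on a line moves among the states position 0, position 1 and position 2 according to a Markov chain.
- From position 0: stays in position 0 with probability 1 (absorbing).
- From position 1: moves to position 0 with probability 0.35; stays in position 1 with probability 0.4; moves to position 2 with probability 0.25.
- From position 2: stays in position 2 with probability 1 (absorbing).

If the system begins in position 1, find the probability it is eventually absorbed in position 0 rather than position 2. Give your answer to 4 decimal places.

Let h(s) be the probability of absorption at position 0 starting from transient state s. Then h(position 0) = 1 and h(position 2) = 0. By first-step analysis:
h(position 1) = 0.35·1 + 0.4·h(position 1) + 0.25·0
Solving: h(position 1) = 0.5833.
Starting from position 1, the probability is 0.5833.

0.5833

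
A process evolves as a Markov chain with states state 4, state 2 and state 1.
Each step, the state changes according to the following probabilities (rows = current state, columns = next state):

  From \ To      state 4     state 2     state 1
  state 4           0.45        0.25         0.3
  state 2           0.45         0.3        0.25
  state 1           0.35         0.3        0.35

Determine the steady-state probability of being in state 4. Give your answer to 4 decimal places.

Let the stationary distribution be π with π = πP and π_1 + π_2 + π_3 = 1.
π_1 = 0.45·π_1 + 0.45·π_2 + 0.35·π_3
π_2 = 0.25·π_1 + 0.3·π_2 + 0.3·π_3
Solving with the normalization constraint gives π = (0.4199, 0.2790, 0.3011).
So the stationary probability of state 4 is 0.4199.

0.4199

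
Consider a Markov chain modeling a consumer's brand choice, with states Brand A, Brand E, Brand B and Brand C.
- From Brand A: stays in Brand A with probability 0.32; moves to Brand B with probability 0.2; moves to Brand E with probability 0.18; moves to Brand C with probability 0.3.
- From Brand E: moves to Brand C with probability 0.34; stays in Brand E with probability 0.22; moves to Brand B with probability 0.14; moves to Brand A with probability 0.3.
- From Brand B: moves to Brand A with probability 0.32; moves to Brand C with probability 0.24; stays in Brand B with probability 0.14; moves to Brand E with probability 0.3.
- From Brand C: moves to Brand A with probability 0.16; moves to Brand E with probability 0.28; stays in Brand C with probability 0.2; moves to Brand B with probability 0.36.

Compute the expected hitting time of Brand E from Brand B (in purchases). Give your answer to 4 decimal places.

Let t(s) be the expected number of purchases to first reach Brand E from state s, with t(Brand E) = 0. Conditioning on the first purchase:
t(Brand A) = 1 + 0.32·t(Brand A) + 0.2·t(Brand B) + 0.3·t(Brand C)
t(Brand B) = 1 + 0.32·t(Brand A) + 0.14·t(Brand B) + 0.24·t(Brand C)
t(Brand C) = 1 + 0.16·t(Brand A) + 0.36·t(Brand B) + 0.2·t(Brand C)
Solving: t(Brand A) = 4.2848, t(Brand B) = 3.8255, t(Brand C) = 3.8284.
Expected purchases from Brand B to Brand E: 3.8255.

3.8255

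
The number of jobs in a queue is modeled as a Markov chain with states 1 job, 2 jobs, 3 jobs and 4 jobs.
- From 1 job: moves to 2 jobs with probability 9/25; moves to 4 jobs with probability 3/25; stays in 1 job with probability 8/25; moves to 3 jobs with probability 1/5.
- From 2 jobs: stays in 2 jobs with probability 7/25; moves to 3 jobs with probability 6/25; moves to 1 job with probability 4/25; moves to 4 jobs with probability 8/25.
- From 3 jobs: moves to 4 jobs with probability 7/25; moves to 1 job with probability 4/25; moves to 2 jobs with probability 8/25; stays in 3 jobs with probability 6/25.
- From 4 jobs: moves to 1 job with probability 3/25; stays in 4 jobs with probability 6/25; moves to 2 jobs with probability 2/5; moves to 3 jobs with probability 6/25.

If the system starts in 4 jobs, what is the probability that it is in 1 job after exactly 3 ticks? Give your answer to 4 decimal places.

Propagate the distribution vector 3 ticks from 4 jobs.
After 0 ticks: (0.0000, 0.0000, 0.0000, 1.0000)
After 1 tick: (0.1200, 0.4000, 0.2400, 0.2400)
After 2 ticks: (0.1696, 0.3280, 0.2352, 0.2672)
After 3 ticks: (0.1764, 0.3350, 0.2332, 0.2553)
P(in 1 job after 3 ticks) = 0.1764

0.1764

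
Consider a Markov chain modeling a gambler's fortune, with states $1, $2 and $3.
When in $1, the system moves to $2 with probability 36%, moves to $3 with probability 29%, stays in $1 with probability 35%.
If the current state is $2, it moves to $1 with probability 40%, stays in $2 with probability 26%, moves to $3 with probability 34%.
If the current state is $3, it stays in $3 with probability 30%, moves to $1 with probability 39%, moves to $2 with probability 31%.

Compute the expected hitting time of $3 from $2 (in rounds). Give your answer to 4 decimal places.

Let t(s) be the expected number of rounds to first reach $3 from state s, with t($3) = 0. Conditioning on the first round:
t($1) = 1 + 0.35·t($1) + 0.36·t($2)
t($2) = 1 + 0.4·t($1) + 0.26·t($2)
Solving: t($1) = 3.2641, t($2) = 3.1157.
Expected rounds from $2 to $3: 3.1157.

3.1157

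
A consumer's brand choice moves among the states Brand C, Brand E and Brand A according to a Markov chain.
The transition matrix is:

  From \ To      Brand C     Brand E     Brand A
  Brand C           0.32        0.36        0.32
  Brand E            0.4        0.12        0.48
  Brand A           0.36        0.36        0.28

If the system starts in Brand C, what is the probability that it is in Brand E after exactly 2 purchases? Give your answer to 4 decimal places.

0.2736

Sum over the intermediate state after 1 purchase:
P = P(Brand C→Brand C)·P(Brand C→Brand E) + P(Brand C→Brand E)·P(Brand E→Brand E) + P(Brand C→Brand A)·P(Brand A→Brand E)
  = 0.32×0.36 + 0.36×0.12 + 0.32×0.36
  = 0.1152 + 0.0432 + 0.1152 = 0.2736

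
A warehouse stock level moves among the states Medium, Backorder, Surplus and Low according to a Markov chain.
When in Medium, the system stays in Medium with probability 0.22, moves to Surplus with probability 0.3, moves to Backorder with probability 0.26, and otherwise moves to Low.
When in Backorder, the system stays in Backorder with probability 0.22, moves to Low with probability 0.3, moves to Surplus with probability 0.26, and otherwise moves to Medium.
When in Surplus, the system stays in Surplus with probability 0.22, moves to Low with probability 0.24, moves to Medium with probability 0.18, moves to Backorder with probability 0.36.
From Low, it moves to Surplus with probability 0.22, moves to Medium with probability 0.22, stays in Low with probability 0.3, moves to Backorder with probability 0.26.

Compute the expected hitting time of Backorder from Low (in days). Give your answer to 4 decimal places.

3.5250

Let t(s) be the expected number of days to first reach Backorder from state s, with t(Backorder) = 0. Conditioning on the first day:
t(Medium) = 1 + 0.22·t(Medium) + 0.3·t(Surplus) + 0.22·t(Low)
t(Surplus) = 1 + 0.18·t(Medium) + 0.22·t(Surplus) + 0.24·t(Low)
t(Low) = 1 + 0.22·t(Medium) + 0.22·t(Surplus) + 0.3·t(Low)
Solving: t(Medium) = 3.4969, t(Surplus) = 3.1737, t(Low) = 3.5250.
Expected days from Low to Backorder: 3.5250.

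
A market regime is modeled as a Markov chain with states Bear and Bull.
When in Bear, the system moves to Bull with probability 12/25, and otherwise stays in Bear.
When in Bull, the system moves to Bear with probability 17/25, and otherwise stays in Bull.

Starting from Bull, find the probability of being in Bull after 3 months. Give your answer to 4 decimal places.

Propagate the distribution vector 3 months from Bull.
After 0 months: (0.0000, 1.0000)
After 1 month: (0.6800, 0.3200)
After 2 months: (0.5712, 0.4288)
After 3 months: (0.5886, 0.4114)
P(in Bull after 3 months) = 0.4114

0.4114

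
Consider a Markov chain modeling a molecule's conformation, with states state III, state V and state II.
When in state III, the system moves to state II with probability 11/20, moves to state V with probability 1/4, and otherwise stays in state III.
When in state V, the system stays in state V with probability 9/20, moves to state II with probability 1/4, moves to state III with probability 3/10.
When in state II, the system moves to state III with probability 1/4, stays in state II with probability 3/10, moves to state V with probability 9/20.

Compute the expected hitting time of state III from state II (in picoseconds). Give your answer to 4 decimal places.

3.6697

Let t(s) be the expected number of picoseconds to first reach state III from state s, with t(state III) = 0. Conditioning on the first picosecond:
t(state V) = 1 + 0.45·t(state V) + 0.25·t(state II)
t(state II) = 1 + 0.45·t(state V) + 0.3·t(state II)
Solving: t(state V) = 3.4862, t(state II) = 3.6697.
Expected picoseconds from state II to state III: 3.6697.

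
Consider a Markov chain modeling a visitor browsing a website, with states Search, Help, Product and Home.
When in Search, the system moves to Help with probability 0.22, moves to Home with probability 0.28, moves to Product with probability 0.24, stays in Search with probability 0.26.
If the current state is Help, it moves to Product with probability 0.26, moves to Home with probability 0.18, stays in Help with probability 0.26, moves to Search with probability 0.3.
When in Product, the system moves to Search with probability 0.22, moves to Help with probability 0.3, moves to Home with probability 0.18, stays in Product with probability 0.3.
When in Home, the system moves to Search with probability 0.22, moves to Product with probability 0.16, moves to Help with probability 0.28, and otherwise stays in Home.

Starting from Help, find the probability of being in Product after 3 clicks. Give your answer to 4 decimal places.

0.2409

Propagate the distribution vector 3 clicks from Help.
After 0 clicks: (0.0000, 1.0000, 0.0000, 0.0000)
After 1 click: (0.3000, 0.2600, 0.2600, 0.1800)
After 2 clicks: (0.2528, 0.2620, 0.2464, 0.2388)
After 3 clicks: (0.2511, 0.2645, 0.2409, 0.2435)
P(in Product after 3 clicks) = 0.2409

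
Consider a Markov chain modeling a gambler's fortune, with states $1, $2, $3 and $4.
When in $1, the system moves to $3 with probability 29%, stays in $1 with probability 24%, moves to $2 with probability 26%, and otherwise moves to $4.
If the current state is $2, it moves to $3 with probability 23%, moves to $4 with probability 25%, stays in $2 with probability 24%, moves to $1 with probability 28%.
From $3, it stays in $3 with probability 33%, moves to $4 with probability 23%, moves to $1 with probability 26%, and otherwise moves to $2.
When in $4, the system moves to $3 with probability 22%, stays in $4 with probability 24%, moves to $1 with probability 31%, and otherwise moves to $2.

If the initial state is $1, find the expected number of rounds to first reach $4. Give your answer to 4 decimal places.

Let t(s) be the expected number of rounds to first reach $4 from state s, with t($4) = 0. Conditioning on the first round:
t($1) = 1 + 0.24·t($1) + 0.26·t($2) + 0.29·t($3)
t($2) = 1 + 0.28·t($1) + 0.24·t($2) + 0.23·t($3)
t($3) = 1 + 0.26·t($1) + 0.18·t($2) + 0.33·t($3)
Solving: t($1) = 4.4436, t($2) = 4.2739, t($3) = 4.3651.
Expected rounds from $1 to $4: 4.4436.

4.4436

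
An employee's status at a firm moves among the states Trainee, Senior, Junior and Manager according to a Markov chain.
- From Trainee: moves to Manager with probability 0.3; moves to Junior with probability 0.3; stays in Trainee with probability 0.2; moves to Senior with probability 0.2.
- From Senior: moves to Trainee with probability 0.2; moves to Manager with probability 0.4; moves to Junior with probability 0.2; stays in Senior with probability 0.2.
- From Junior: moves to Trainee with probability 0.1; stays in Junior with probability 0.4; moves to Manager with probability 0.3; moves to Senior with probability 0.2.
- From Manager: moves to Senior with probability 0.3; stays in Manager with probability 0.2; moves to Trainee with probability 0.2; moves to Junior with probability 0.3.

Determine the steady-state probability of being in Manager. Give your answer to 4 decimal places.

0.2936

Let the stationary distribution be π with π = πP and π_1 + π_2 + π_3 + π_4 = 1.
π_1 = 0.2·π_1 + 0.2·π_2 + 0.1·π_3 + 0.2·π_4
π_2 = 0.2·π_1 + 0.2·π_2 + 0.2·π_3 + 0.3·π_4
π_3 = 0.3·π_1 + 0.2·π_2 + 0.4·π_3 + 0.3·π_4
Solving with the normalization constraint gives π = (0.1692, 0.2294, 0.3078, 0.2936).
So the stationary probability of Manager is 0.2936.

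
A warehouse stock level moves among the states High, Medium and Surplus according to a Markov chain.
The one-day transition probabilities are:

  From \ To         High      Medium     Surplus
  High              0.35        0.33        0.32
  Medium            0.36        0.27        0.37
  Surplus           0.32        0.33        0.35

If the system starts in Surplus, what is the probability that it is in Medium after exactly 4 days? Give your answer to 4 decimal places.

Propagate the distribution vector 4 days from Surplus.
After 0 days: (0.0000, 0.0000, 1.0000)
After 1 day: (0.3200, 0.3300, 0.3500)
After 2 days: (0.3428, 0.3102, 0.3470)
After 3 days: (0.3427, 0.3114, 0.3459)
After 4 days: (0.3427, 0.3113, 0.3459)
P(in Medium after 4 days) = 0.3113

0.3113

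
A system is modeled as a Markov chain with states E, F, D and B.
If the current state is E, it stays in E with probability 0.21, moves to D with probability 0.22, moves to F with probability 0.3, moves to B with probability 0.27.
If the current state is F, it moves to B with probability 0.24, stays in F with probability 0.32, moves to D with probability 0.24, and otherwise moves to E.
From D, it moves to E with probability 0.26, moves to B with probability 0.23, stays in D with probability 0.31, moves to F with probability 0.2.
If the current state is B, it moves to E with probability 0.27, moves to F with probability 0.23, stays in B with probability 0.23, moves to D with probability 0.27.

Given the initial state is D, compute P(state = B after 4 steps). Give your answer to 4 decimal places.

Propagate the distribution vector 4 steps from D.
After 0 steps: (0.0000, 0.0000, 1.0000, 0.0000)
After 1 step: (0.2600, 0.2000, 0.3100, 0.2300)
After 2 steps: (0.2373, 0.2569, 0.2634, 0.2424)
After 3 steps: (0.2351, 0.2618, 0.2610, 0.2421)
After 4 steps: (0.2350, 0.2622, 0.2608, 0.2420)
P(in B after 4 steps) = 0.2420

0.2420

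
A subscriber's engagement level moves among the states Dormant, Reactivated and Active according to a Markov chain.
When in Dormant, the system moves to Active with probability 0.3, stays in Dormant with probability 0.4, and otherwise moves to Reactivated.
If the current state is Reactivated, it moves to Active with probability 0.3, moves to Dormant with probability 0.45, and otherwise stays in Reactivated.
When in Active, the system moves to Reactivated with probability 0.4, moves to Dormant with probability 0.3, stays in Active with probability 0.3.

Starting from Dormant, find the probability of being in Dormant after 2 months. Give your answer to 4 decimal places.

Sum over the intermediate state after 1 month:
P = P(Dormant→Dormant)·P(Dormant→Dormant) + P(Dormant→Reactivated)·P(Reactivated→Dormant) + P(Dormant→Active)·P(Active→Dormant)
  = 0.4×0.4 + 0.3×0.45 + 0.3×0.3
  = 0.1600 + 0.1350 + 0.0900 = 0.3850

0.3850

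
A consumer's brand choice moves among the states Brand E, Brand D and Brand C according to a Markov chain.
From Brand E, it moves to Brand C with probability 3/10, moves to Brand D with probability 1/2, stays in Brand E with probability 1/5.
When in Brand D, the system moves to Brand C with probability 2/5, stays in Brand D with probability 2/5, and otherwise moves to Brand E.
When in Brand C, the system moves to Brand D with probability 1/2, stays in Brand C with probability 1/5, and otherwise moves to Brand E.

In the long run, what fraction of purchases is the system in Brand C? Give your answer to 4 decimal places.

Let the stationary distribution be π with π = πP and π_1 + π_2 + π_3 = 1.
π_1 = 0.2·π_1 + 0.2·π_2 + 0.3·π_3
π_2 = 0.5·π_1 + 0.4·π_2 + 0.5·π_3
Solving with the normalization constraint gives π = (0.2314, 0.4545, 0.3140).
So the stationary probability of Brand C is 0.3140.

0.3140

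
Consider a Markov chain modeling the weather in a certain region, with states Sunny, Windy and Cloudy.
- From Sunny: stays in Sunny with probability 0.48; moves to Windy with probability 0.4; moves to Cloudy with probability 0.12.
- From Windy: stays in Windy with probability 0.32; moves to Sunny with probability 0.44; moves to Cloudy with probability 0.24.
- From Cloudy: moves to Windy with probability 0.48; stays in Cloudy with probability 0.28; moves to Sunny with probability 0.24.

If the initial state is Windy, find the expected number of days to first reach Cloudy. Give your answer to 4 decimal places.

Let t(s) be the expected number of days to first reach Cloudy from state s, with t(Cloudy) = 0. Conditioning on the first day:
t(Sunny) = 1 + 0.48·t(Sunny) + 0.4·t(Windy)
t(Windy) = 1 + 0.44·t(Sunny) + 0.32·t(Windy)
Solving: t(Sunny) = 6.0811, t(Windy) = 5.4054.
Expected days from Windy to Cloudy: 5.4054.

5.4054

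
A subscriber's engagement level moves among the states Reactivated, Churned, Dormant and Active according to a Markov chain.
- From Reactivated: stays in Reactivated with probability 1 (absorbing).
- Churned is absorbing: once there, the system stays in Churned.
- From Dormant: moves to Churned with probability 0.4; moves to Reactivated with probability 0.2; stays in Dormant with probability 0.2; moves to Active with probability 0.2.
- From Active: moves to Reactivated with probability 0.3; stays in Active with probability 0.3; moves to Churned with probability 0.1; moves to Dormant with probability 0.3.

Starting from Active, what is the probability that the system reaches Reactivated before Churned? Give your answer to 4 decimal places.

0.6000

Let h(s) be the probability of absorption at Reactivated starting from transient state s. Then h(Reactivated) = 1 and h(Churned) = 0. By first-step analysis:
h(Dormant) = 0.2·1 + 0.4·0 + 0.2·h(Dormant) + 0.2·h(Active)
h(Active) = 0.3·1 + 0.1·0 + 0.3·h(Dormant) + 0.3·h(Active)
Solving: h(Dormant) = 0.4000, h(Active) = 0.6000.
Starting from Active, the probability is 0.6000.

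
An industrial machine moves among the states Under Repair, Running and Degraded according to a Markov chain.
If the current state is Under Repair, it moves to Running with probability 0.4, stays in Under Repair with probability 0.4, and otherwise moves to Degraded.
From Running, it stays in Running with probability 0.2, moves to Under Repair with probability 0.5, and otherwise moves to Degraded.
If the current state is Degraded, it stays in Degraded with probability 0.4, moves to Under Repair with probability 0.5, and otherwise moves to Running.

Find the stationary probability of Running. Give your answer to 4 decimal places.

Let the stationary distribution be π with π = πP and π_1 + π_2 + π_3 = 1.
π_1 = 0.4·π_1 + 0.5·π_2 + 0.5·π_3
π_2 = 0.4·π_1 + 0.2·π_2 + 0.1·π_3
Solving with the normalization constraint gives π = (0.4545, 0.2626, 0.2828).
So the stationary probability of Running is 0.2626.

0.2626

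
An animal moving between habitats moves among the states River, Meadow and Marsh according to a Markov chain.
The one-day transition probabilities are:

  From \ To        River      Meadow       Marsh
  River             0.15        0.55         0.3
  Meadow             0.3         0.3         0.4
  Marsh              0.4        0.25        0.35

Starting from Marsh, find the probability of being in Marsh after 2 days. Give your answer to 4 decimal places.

0.3425

Sum over the intermediate state after 1 day:
P = P(Marsh→River)·P(River→Marsh) + P(Marsh→Meadow)·P(Meadow→Marsh) + P(Marsh→Marsh)·P(Marsh→Marsh)
  = 0.4×0.3 + 0.25×0.4 + 0.35×0.35
  = 0.1200 + 0.1000 + 0.1225 = 0.3425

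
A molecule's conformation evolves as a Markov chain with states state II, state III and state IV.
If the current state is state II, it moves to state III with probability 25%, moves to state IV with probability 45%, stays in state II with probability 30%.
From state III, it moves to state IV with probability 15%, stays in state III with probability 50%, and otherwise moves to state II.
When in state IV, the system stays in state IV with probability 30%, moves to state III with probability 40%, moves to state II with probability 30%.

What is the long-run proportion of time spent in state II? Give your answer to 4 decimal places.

Let the stationary distribution be π with π = πP and π_1 + π_2 + π_3 = 1.
π_1 = 0.3·π_1 + 0.35·π_2 + 0.3·π_3
π_2 = 0.25·π_1 + 0.5·π_2 + 0.4·π_3
Solving with the normalization constraint gives π = (0.3196, 0.3912, 0.2893).
So the stationary probability of state II is 0.3196.

0.3196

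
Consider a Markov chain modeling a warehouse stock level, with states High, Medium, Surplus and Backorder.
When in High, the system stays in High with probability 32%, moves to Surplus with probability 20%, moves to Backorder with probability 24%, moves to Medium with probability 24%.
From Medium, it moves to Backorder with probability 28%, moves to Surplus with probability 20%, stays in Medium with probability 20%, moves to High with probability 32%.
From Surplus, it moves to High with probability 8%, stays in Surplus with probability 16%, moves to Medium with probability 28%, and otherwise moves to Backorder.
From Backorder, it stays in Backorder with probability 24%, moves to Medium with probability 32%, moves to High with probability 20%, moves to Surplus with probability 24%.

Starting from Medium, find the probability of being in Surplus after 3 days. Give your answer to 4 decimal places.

0.2037

Propagate the distribution vector 3 days from Medium.
After 0 days: (0.0000, 1.0000, 0.0000, 0.0000)
After 1 day: (0.3200, 0.2000, 0.2000, 0.2800)
After 2 days: (0.2384, 0.2624, 0.2032, 0.2960)
After 3 days: (0.2357, 0.2613, 0.2037, 0.2993)
P(in Surplus after 3 days) = 0.2037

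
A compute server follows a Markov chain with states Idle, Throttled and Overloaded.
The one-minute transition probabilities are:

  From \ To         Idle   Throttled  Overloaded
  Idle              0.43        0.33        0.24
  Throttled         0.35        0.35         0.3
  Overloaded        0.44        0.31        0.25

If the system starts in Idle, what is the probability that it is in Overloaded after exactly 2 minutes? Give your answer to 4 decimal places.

0.2622

Sum over the intermediate state after 1 minute:
P = P(Idle→Idle)·P(Idle→Overloaded) + P(Idle→Throttled)·P(Throttled→Overloaded) + P(Idle→Overloaded)·P(Overloaded→Overloaded)
  = 0.43×0.24 + 0.33×0.3 + 0.24×0.25
  = 0.1032 + 0.0990 + 0.0600 = 0.2622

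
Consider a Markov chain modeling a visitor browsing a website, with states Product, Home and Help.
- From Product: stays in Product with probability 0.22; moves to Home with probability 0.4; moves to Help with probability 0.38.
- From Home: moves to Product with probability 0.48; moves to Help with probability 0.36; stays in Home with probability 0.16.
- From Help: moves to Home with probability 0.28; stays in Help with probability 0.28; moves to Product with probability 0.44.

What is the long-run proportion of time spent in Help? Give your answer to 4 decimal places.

0.3402

Let the stationary distribution be π with π = πP and π_1 + π_2 + π_3 = 1.
π_1 = 0.22·π_1 + 0.48·π_2 + 0.44·π_3
π_2 = 0.4·π_1 + 0.16·π_2 + 0.28·π_3
Solving with the normalization constraint gives π = (0.3702, 0.2897, 0.3402).
So the stationary probability of Help is 0.3402.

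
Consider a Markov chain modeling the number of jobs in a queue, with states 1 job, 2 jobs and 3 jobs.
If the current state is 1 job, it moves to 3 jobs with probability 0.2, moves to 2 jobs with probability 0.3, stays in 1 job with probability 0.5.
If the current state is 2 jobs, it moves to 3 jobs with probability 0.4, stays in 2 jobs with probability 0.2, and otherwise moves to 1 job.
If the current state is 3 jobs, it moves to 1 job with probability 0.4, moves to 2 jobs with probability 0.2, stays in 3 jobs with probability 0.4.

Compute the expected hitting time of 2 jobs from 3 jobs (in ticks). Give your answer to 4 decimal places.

Let t(s) be the expected number of ticks to first reach 2 jobs from state s, with t(2 jobs) = 0. Conditioning on the first tick:
t(1 job) = 1 + 0.5·t(1 job) + 0.2·t(3 jobs)
t(3 jobs) = 1 + 0.4·t(1 job) + 0.4·t(3 jobs)
Solving: t(1 job) = 3.6364, t(3 jobs) = 4.0909.
Expected ticks from 3 jobs to 2 jobs: 4.0909.

4.0909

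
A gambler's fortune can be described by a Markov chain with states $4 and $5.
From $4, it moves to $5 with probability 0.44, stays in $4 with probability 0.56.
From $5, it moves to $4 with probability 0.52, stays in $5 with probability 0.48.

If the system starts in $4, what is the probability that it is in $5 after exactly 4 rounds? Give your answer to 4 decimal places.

0.4583

Propagate the distribution vector 4 rounds from $4.
After 0 rounds: (1.0000, 0.0000)
After 1 round: (0.5600, 0.4400)
After 2 rounds: (0.5424, 0.4576)
After 3 rounds: (0.5417, 0.4583)
After 4 rounds: (0.5417, 0.4583)
P(in $5 after 4 rounds) = 0.4583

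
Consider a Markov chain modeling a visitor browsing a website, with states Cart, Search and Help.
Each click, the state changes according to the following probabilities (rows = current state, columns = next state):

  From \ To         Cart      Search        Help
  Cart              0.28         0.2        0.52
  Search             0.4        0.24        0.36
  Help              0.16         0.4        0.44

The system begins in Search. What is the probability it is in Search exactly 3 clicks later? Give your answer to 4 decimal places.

Propagate the distribution vector 3 clicks from Search.
After 0 clicks: (0.0000, 1.0000, 0.0000)
After 1 click: (0.4000, 0.2400, 0.3600)
After 2 clicks: (0.2656, 0.2816, 0.4528)
After 3 clicks: (0.2595, 0.3018, 0.4387)
P(in Search after 3 clicks) = 0.3018

0.3018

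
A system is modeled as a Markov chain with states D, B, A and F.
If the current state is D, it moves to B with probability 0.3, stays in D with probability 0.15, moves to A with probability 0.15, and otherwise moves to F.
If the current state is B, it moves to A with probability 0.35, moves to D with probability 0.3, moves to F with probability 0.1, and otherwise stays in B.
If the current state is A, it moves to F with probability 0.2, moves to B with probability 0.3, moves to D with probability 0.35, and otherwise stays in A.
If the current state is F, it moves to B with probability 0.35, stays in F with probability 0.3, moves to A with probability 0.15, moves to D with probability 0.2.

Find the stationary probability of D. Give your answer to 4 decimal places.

Let the stationary distribution be π with π = πP and π_1 + π_2 + π_3 + π_4 = 1.
π_1 = 0.15·π_1 + 0.3·π_2 + 0.35·π_3 + 0.2·π_4
π_2 = 0.3·π_1 + 0.25·π_2 + 0.3·π_3 + 0.35·π_4
π_3 = 0.15·π_1 + 0.35·π_2 + 0.15·π_3 + 0.15·π_4
Solving with the normalization constraint gives π = (0.2487, 0.2974, 0.2095, 0.2445).
So the stationary probability of D is 0.2487.

0.2487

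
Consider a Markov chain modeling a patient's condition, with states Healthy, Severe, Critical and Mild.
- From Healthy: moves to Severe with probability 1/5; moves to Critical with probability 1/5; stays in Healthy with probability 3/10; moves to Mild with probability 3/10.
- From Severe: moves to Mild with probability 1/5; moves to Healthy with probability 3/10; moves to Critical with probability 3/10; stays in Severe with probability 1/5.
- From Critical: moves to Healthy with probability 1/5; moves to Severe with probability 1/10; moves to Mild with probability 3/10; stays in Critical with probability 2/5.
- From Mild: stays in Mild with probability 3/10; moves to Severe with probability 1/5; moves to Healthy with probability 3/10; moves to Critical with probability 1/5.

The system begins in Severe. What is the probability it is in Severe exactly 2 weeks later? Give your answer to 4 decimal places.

Propagate the distribution vector 2 weeks from Severe.
After 0 weeks: (0.0000, 1.0000, 0.0000, 0.0000)
After 1 week: (0.3000, 0.2000, 0.3000, 0.2000)
After 2 weeks: (0.2700, 0.1700, 0.2800, 0.2800)
P(in Severe after 2 weeks) = 0.1700

0.1700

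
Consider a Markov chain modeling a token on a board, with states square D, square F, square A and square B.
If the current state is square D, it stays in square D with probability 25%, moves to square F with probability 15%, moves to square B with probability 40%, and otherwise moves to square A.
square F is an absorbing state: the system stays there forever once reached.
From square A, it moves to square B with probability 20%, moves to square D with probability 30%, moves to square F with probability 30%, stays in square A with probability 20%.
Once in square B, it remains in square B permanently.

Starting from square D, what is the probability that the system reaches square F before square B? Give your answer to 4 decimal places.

0.3333

Let h(s) be the probability of absorption at square F starting from transient state s. Then h(square F) = 1 and h(square B) = 0. By first-step analysis:
h(square D) = 0.25·h(square D) + 0.15·1 + 0.2·h(square A) + 0.4·0
h(square A) = 0.3·h(square D) + 0.3·1 + 0.2·h(square A) + 0.2·0
Solving: h(square D) = 0.3333, h(square A) = 0.5000.
Starting from square D, the probability is 0.3333.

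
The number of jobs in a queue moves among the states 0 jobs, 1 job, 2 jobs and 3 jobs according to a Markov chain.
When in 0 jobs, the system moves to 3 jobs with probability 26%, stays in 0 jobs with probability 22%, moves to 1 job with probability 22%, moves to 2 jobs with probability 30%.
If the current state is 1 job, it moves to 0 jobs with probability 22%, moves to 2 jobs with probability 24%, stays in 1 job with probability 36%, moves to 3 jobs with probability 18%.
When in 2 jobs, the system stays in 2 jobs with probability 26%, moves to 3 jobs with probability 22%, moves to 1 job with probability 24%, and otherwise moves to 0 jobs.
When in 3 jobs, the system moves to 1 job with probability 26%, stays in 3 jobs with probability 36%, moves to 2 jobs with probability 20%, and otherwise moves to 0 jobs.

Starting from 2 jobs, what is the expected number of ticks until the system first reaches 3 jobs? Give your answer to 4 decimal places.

4.5604

Let t(s) be the expected number of ticks to first reach 3 jobs from state s, with t(3 jobs) = 0. Conditioning on the first tick:
t(0 jobs) = 1 + 0.22·t(0 jobs) + 0.22·t(1 job) + 0.3·t(2 jobs)
t(1 job) = 1 + 0.22·t(0 jobs) + 0.36·t(1 job) + 0.24·t(2 jobs)
t(2 jobs) = 1 + 0.28·t(0 jobs) + 0.24·t(1 job) + 0.26·t(2 jobs)
Solving: t(0 jobs) = 4.3842, t(1 job) = 4.7797, t(2 jobs) = 4.5604.
Expected ticks from 2 jobs to 3 jobs: 4.5604.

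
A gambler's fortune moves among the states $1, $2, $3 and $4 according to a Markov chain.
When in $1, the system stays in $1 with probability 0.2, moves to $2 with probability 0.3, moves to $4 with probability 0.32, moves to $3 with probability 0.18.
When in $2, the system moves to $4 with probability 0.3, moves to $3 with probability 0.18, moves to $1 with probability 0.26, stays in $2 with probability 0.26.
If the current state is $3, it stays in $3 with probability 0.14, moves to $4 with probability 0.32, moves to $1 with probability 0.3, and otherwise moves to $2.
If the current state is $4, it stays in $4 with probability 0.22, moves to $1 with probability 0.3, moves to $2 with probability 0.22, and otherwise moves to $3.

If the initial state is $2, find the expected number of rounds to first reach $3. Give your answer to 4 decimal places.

4.9358

Let t(s) be the expected number of rounds to first reach $3 from state s, with t($3) = 0. Conditioning on the first round:
t($1) = 1 + 0.2·t($1) + 0.3·t($2) + 0.32·t($4)
t($2) = 1 + 0.26·t($1) + 0.26·t($2) + 0.3·t($4)
t($4) = 1 + 0.3·t($1) + 0.22·t($2) + 0.22·t($4)
Solving: t($1) = 4.9289, t($2) = 4.9358, t($4) = 4.5699.
Expected rounds from $2 to $3: 4.9358.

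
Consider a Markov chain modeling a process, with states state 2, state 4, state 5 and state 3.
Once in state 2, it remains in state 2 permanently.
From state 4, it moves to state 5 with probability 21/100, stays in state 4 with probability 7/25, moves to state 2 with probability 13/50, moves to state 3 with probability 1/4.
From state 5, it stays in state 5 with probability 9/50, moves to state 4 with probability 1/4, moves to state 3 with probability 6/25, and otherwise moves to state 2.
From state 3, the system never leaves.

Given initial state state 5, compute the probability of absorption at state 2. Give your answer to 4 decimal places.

Let h(s) be the probability of absorption at state 2 starting from transient state s. Then h(state 2) = 1 and h(state 3) = 0. By first-step analysis:
h(state 4) = 0.26·1 + 0.28·h(state 4) + 0.21·h(state 5) + 0.25·0
h(state 5) = 0.33·1 + 0.25·h(state 4) + 0.18·h(state 5) + 0.24·0
Solving: h(state 4) = 0.5252, h(state 5) = 0.5626.
Starting from state 5, the probability is 0.5626.

0.5626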